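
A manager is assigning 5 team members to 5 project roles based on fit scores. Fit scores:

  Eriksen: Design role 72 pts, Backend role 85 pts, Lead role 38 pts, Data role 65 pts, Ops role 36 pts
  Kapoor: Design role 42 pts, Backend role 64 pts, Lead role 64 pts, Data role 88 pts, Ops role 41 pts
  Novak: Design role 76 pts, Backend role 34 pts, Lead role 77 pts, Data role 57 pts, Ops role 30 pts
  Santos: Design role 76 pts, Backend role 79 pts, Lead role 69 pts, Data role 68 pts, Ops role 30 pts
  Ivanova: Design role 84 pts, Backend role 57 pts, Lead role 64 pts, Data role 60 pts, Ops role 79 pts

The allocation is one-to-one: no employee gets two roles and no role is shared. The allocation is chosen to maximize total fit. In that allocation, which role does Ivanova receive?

Optimal: Eriksen→Backend role (85 pts), Kapoor→Data role (88 pts), Novak→Lead role (77 pts), Santos→Design role (76 pts), Ivanova→Ops role (79 pts) — total 85+88+77+76+79 = 405 pts.
Max-entry greedy (repeatedly take the single best remaining cell) gives 364 pts, worse by 41.
Next-best assignment: Eriksen→Backend role, Kapoor→Data role, Novak→Design role, Santos→Lead role, Ivanova→Ops role = 397 pts.
Every other assignment is strictly worse.
Ivanova's own top role is Design role (84 pts), but forcing Ivanova→Design role and reassigning the rest optimally gives only 364 pts — worse by 41.

Ivanova receives Ops role.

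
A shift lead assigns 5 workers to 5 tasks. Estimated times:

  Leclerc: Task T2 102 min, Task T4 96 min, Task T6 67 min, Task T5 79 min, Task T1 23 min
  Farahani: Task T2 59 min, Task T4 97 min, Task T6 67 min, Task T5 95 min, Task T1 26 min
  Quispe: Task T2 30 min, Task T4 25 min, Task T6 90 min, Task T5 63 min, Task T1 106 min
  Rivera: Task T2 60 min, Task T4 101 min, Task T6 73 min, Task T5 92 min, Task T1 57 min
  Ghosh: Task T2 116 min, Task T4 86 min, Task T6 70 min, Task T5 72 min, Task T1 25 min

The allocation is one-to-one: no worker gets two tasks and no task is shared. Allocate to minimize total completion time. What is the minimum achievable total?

Optimal: Leclerc→Task T1 (23 min), Farahani→Task T6 (67 min), Quispe→Task T4 (25 min), Rivera→Task T2 (60 min), Ghosh→Task T5 (72 min) — total 23+67+25+60+72 = 247 min.
Swapping Leclerc↔Farahani (Leclerc→Task T6 67 min, Farahani→Task T1 26 min) adds 3.

Min total: 247 min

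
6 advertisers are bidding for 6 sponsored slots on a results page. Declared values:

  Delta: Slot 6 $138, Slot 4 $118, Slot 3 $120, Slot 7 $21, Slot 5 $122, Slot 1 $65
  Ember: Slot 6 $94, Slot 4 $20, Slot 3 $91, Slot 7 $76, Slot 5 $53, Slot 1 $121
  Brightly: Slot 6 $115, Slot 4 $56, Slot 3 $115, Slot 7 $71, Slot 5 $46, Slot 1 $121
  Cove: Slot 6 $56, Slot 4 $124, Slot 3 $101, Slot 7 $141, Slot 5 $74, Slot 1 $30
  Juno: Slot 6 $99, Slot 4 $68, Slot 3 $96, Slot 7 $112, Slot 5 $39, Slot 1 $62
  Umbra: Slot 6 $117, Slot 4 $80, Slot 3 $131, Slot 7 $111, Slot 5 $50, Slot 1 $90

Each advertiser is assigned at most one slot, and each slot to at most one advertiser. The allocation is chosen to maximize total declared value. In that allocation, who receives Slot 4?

Cove receives Slot 4.

Optimal: Delta→Slot 5 ($122), Ember→Slot 1 ($121), Brightly→Slot 6 ($115), Cove→Slot 4 ($124), Juno→Slot 7 ($112), Umbra→Slot 3 ($131) — total 122+121+115+124+112+131 = $725.
Max-entry greedy (repeatedly take the single best remaining cell) gives $645, worse by 80.
Swapping Cove↔Umbra (Cove→Slot 3 $101, Umbra→Slot 4 $80) loses 74.
Checked against all permutations: $725 is optimal.
Cove's own top slot is Slot 7 ($141), but forcing Cove→Slot 7 and reassigning the rest optimally gives only $698 — worse by 27.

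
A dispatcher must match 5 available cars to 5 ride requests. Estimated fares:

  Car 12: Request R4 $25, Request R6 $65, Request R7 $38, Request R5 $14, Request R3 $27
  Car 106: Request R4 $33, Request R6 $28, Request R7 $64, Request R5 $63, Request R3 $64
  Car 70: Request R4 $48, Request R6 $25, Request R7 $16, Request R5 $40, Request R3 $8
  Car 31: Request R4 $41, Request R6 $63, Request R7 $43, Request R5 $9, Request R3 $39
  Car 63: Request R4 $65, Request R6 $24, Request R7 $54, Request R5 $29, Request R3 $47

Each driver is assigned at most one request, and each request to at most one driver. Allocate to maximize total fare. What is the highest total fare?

Optimal: Car 12→Request R6 ($65), Car 106→Request R3 ($64), Car 70→Request R5 ($40), Car 31→Request R7 ($43), Car 63→Request R4 ($65) — total 65+64+40+43+65 = $277.
Column-greedy (each request in turn goes to its best remaining driver) gives $273, worse by 4.
Next-best assignment: Car 12→Request R6, Car 106→Request R7, Car 70→Request R5, Car 31→Request R3, Car 63→Request R4 = $273.
Swapping Car 70↔Car 31 (Car 70→Request R7 $16, Car 31→Request R5 $9) loses 58.
No other one-to-one assignment exceeds $277.

Maximum total: $277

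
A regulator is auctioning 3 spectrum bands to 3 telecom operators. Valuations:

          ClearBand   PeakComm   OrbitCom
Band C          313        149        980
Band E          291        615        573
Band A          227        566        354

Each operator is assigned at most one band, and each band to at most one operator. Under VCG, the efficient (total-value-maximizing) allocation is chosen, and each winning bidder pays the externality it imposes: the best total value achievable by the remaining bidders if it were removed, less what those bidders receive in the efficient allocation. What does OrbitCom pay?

OrbitCom pays $71M.

Efficient allocation: ClearBand→Band E ($291M), PeakComm→Band A ($566M), OrbitCom→Band C ($980M); total welfare W = $1837M.
OrbitCom receives Band C at value $980M, so the others get W − 980 = $857M.
Without OrbitCom: best allocation of the remaining 2 bidders over all 3 bands is ClearBand→Band C ($313M), PeakComm→Band E ($615M), total $928M.
VCG payment = (others' best without OrbitCom) − (others' welfare with OrbitCom) = 928 − 857 = $71M.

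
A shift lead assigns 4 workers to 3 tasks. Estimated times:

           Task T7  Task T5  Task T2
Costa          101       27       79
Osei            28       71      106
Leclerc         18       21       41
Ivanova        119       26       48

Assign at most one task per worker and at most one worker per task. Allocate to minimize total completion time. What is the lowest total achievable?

Optimal: Leclerc→Task T7 (18 min), Costa→Task T5 (27 min), Ivanova→Task T2 (48 min) — total 18+27+48 = 93 min.
Min-entry greedy (repeatedly take the single cheapest remaining cell) gives 123 min, worse by 30.
Next-best assignment: Osei→Task T7, Ivanova→Task T5, Leclerc→Task T2 = 95 min.

Minimum total: 93 min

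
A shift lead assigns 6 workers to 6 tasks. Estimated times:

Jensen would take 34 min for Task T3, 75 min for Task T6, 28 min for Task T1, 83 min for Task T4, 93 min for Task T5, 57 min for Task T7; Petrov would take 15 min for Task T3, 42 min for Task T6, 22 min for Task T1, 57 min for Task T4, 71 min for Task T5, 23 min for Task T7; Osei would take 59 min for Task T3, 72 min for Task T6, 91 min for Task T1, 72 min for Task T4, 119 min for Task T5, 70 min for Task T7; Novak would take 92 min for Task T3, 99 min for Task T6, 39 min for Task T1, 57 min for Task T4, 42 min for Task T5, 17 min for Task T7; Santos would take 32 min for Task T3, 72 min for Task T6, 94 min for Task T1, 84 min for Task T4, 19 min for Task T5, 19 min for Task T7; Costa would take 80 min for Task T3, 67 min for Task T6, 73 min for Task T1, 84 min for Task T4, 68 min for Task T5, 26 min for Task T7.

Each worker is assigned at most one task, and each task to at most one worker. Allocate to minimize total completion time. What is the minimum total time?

Optimal: Jensen→Task T1 (28 min), Petrov→Task T3 (15 min), Osei→Task T6 (72 min), Novak→Task T4 (57 min), Santos→Task T5 (19 min), Costa→Task T7 (26 min) — total 28+15+72+57+19+26 = 217 min.

Min total: 217 min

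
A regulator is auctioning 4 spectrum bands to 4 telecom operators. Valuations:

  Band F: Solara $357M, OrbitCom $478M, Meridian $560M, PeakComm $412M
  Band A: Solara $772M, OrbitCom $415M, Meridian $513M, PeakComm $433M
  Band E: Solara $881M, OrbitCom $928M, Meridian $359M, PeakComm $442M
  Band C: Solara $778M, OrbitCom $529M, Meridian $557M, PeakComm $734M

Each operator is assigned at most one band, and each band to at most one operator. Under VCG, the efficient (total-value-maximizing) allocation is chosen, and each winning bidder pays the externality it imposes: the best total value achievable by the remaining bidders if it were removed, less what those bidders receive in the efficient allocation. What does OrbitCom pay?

Efficient allocation: Solara→Band A ($772M), OrbitCom→Band E ($928M), Meridian→Band F ($560M), PeakComm→Band C ($734M); total welfare W = $2994M.
OrbitCom receives Band E at value $928M, so the others get W − 928 = $2066M.
Without OrbitCom: best allocation of the remaining 3 bidders over all 4 bands is Solara→Band E ($881M), Meridian→Band F ($560M), PeakComm→Band C ($734M), total $2175M.
VCG payment = (others' best without OrbitCom) − (others' welfare with OrbitCom) = 2175 − 2066 = $109M.

OrbitCom pays $109M.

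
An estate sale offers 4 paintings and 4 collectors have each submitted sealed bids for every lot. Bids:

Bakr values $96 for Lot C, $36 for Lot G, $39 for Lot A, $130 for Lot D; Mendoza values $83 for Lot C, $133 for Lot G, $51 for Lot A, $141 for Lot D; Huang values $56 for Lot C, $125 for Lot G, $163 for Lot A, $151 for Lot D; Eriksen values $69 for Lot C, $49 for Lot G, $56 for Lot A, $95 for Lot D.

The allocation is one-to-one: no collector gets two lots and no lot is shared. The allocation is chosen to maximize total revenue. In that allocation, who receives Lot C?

This is the linear assignment problem.
Optimal: Bakr→Lot D ($130), Mendoza→Lot G ($133), Huang→Lot A ($163), Eriksen→Lot C ($69) — total 130+133+163+69 = $495.
Max-entry greedy (repeatedly take the single best remaining cell) gives $449, worse by 46.
Eriksen's own top lot is Lot D ($95), but forcing Eriksen→Lot D and reassigning the rest optimally gives only $487 — worse by 8.

Eriksen receives Lot C.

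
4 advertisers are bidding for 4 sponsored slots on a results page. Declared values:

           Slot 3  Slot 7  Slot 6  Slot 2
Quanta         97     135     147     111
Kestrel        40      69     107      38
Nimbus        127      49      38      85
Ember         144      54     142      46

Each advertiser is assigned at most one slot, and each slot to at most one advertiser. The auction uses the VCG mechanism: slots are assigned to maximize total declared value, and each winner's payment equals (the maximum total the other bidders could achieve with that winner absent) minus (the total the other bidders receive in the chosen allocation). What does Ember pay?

Ember pays $42.

Efficient allocation: Quanta→Slot 7 ($135), Kestrel→Slot 6 ($107), Nimbus→Slot 2 ($85), Ember→Slot 3 ($144); total welfare W = $471.
Ember receives Slot 3 at value $144, so the others get W − 144 = $327.
Without Ember: best allocation of the remaining 3 bidders over all 4 slots is Quanta→Slot 7 ($135), Kestrel→Slot 6 ($107), Nimbus→Slot 3 ($127), total $369.
VCG payment = (others' best without Ember) − (others' welfare with Ember) = 369 − 327 = $42.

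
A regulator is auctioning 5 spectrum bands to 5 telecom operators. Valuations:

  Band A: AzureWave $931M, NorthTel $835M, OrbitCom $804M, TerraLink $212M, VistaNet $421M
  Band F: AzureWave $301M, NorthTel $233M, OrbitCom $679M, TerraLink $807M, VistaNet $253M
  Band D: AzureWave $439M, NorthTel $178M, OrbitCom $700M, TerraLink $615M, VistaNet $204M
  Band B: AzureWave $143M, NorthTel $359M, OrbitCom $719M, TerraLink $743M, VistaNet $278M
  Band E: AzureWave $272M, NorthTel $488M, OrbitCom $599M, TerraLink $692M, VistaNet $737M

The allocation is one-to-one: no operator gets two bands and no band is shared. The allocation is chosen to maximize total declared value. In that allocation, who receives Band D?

AzureWave receives Band D.

Optimal: AzureWave→Band D ($439M), NorthTel→Band A ($835M), OrbitCom→Band B ($719M), TerraLink→Band F ($807M), VistaNet→Band E ($737M) — total 439+835+719+807+737 = $3537M.
Column-greedy (each band in turn goes to its best remaining operator) gives $3534M, worse by 3.
AzureWave's own top band is Band A ($931M), but forcing AzureWave→Band A and reassigning the rest optimally gives only $3534M — worse by 3.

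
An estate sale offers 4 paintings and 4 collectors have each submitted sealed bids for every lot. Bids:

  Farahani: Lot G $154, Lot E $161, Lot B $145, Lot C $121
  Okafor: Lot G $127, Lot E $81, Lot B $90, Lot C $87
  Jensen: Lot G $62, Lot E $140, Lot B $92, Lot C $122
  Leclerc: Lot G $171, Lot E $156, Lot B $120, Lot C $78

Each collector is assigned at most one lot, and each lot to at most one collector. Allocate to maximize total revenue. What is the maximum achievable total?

Maximum total: $550

Treat this as an assignment problem: match each collector to one lot.
Optimal: Farahani→Lot B ($145), Okafor→Lot G ($127), Jensen→Lot C ($122), Leclerc→Lot E ($156) — total 145+127+122+156 = $550.
Row-greedy (each collector in turn takes its best remaining lot) gives $530, worse by 20.
Next-best assignment: Farahani→Lot E, Okafor→Lot B, Jensen→Lot C, Leclerc→Lot G = $544.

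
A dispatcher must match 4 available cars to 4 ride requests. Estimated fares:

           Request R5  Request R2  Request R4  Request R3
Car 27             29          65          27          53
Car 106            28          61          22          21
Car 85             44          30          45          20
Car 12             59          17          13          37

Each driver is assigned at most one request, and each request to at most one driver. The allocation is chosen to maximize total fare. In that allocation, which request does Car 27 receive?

Treat this as an assignment problem: match each driver to one request.
Optimal: Car 27→Request R3 ($53), Car 106→Request R2 ($61), Car 85→Request R4 ($45), Car 12→Request R5 ($59) — total 53+61+45+59 = $218.
Max-entry greedy (repeatedly take the single best remaining cell) gives $190, worse by 28.
Every other assignment is strictly worse.
Car 27's own top request is Request R2 ($65), but forcing Car 27→Request R2 and reassigning the rest optimally gives only $190 — worse by 28.

Car 27 receives Request R3.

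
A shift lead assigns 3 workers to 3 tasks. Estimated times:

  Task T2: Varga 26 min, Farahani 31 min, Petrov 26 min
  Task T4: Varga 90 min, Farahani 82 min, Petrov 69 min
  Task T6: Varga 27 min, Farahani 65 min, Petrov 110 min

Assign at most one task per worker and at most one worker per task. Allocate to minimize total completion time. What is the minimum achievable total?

Minimum total: 127 min

Optimal: Varga→Task T6 (27 min), Farahani→Task T2 (31 min), Petrov→Task T4 (69 min) — total 27+31+69 = 127 min.
Min-entry greedy (repeatedly take the single cheapest remaining cell) gives 160 min, worse by 33.
Next-best assignment: Varga→Task T6, Farahani→Task T4, Petrov→Task T2 = 135 min.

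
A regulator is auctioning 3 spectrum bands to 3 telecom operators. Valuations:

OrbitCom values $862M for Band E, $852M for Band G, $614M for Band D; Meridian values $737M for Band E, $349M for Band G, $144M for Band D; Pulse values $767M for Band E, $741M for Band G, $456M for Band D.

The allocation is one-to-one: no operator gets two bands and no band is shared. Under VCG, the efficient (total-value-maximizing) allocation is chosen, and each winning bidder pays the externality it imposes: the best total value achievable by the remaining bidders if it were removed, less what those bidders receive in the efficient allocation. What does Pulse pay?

Pulse pays $238M.

Efficient allocation: OrbitCom→Band D ($614M), Meridian→Band E ($737M), Pulse→Band G ($741M); total welfare W = $2092M.
Pulse receives Band G at value $741M, so the others get W − 741 = $1351M.
Without Pulse: best allocation of the remaining 2 bidders over all 3 bands is OrbitCom→Band G ($852M), Meridian→Band E ($737M), total $1589M.
VCG payment = (others' best without Pulse) − (others' welfare with Pulse) = 1589 − 1351 = $238M.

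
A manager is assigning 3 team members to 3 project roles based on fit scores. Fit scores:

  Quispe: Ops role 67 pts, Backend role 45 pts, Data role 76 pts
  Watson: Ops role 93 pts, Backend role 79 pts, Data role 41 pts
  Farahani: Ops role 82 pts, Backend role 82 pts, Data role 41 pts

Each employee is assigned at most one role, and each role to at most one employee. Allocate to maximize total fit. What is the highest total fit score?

Optimal: Quispe→Data role (76 pts), Watson→Ops role (93 pts), Farahani→Backend role (82 pts) — total 76+93+82 = 251 pts.
Checked against all permutations: 251 pts is optimal.

Max total: 251 pts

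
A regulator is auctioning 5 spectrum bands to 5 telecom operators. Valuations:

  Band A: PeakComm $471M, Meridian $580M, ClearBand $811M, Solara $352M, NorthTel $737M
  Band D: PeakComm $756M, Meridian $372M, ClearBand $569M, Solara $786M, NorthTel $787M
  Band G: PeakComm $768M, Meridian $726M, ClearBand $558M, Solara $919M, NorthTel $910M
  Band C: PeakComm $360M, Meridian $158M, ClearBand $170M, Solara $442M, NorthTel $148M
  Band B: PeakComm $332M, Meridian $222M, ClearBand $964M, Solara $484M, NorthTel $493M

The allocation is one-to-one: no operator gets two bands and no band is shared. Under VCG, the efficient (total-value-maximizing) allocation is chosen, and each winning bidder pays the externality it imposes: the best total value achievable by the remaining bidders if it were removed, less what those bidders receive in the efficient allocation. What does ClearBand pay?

Efficient allocation: PeakComm→Band D ($756M), Meridian→Band A ($580M), ClearBand→Band B ($964M), Solara→Band C ($442M), NorthTel→Band G ($910M); total welfare W = $3652M.
ClearBand receives Band B at value $964M, so the others get W − 964 = $2688M.
Without ClearBand: best allocation of the remaining 4 bidders over all 5 bands is PeakComm→Band D ($756M), Meridian→Band A ($580M), Solara→Band G ($919M), NorthTel→Band B ($493M), total $2748M.
VCG payment = (others' best without ClearBand) − (others' welfare with ClearBand) = 2748 − 2688 = $60M.

ClearBand pays $60M.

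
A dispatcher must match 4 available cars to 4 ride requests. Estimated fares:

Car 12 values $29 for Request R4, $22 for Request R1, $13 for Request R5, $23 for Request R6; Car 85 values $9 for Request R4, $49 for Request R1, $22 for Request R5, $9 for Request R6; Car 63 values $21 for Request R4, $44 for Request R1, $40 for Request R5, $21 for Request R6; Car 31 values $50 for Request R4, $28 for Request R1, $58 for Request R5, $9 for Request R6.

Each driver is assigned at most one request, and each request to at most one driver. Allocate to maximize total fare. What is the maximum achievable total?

Maximum total: $162

Optimal: Car 12→Request R6 ($23), Car 85→Request R1 ($49), Car 63→Request R5 ($40), Car 31→Request R4 ($50) — total 23+49+40+50 = $162.
Next-best assignment: Car 12→Request R4, Car 85→Request R1, Car 63→Request R6, Car 31→Request R5 = $157.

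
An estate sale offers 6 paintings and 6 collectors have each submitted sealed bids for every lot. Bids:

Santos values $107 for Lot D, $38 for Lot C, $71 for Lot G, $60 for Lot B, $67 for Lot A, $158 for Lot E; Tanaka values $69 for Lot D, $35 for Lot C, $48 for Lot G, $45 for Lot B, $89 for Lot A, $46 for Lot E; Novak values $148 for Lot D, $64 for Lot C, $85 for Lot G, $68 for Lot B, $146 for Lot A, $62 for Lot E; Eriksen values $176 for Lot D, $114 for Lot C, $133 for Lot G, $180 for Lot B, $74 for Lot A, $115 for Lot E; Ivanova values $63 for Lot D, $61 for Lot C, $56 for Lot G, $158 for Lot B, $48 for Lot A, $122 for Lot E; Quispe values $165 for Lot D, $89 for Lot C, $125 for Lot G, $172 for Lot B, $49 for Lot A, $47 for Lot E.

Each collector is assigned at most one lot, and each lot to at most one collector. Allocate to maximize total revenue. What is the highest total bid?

Optimal: Santos→Lot E ($158), Tanaka→Lot C ($35), Novak→Lot A ($146), Eriksen→Lot D ($176), Ivanova→Lot B ($158), Quispe→Lot G ($125) — total 158+35+146+176+158+125 = $798.
Row-greedy (each collector in turn takes its best remaining lot) gives $761, worse by 37.

Maximum total: $798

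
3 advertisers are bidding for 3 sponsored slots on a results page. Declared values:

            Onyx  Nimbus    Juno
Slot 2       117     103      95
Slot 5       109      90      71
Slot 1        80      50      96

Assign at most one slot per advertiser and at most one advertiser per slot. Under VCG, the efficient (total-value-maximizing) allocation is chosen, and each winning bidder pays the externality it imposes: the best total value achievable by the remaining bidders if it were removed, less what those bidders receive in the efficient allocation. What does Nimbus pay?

Nimbus pays $8.

Efficient allocation: Onyx→Slot 5 ($109), Nimbus→Slot 2 ($103), Juno→Slot 1 ($96); total welfare W = $308.
Nimbus receives Slot 2 at value $103, so the others get W − 103 = $205.
Without Nimbus: best allocation of the remaining 2 bidders over all 3 slots is Onyx→Slot 2 ($117), Juno→Slot 1 ($96), total $213.
VCG payment = (others' best without Nimbus) − (others' welfare with Nimbus) = 213 − 205 = $8.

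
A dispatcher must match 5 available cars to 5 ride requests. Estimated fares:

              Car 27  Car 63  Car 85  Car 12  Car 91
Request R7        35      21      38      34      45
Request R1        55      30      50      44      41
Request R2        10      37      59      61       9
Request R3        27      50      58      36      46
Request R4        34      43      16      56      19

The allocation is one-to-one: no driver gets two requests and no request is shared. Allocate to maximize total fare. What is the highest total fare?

Max total: $265

This is a one-to-one assignment (maximum-weight bipartite matching).
Optimal: Car 27→Request R1 ($55), Car 63→Request R3 ($50), Car 85→Request R2 ($59), Car 12→Request R4 ($56), Car 91→Request R7 ($45) — total 55+50+59+56+45 = $265.
Column-greedy (each request in turn goes to its best remaining driver) gives $262, worse by 3.
Swapping Car 85↔Car 27 (Car 85→Request R1 $50, Car 27→Request R2 $10) loses 54.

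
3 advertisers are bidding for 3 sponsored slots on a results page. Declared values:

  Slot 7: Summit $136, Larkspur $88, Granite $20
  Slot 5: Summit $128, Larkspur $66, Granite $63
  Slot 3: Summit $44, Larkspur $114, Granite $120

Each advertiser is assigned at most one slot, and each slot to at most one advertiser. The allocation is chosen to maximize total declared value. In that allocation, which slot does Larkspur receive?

Optimal: Summit→Slot 5 ($128), Larkspur→Slot 7 ($88), Granite→Slot 3 ($120) — total 128+88+120 = $336.
Row-greedy (each advertiser in turn takes its best remaining slot) gives $313, worse by 23.
Next-best assignment: Summit→Slot 7, Larkspur→Slot 5, Granite→Slot 3 = $322.
Larkspur's own top slot is Slot 3 ($114), but forcing Larkspur→Slot 3 and reassigning the rest optimally gives only $313 — worse by 23.

Larkspur receives Slot 7.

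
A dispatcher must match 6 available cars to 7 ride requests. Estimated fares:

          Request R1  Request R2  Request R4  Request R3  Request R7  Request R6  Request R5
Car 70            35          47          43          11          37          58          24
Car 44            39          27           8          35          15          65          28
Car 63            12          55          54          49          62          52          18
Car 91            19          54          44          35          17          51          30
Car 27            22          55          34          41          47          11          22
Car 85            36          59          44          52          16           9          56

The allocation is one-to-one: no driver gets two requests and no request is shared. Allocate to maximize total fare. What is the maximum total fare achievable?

Optimal: Car 70→Request R4 ($43), Car 44→Request R6 ($65), Car 63→Request R7 ($62), Car 91→Request R2 ($54), Car 27→Request R3 ($41), Car 85→Request R5 ($56) — total 43+65+62+54+41+56 = $321.
Max-entry greedy (repeatedly take the single best remaining cell) gives $306, worse by 15.

Maximum total: $321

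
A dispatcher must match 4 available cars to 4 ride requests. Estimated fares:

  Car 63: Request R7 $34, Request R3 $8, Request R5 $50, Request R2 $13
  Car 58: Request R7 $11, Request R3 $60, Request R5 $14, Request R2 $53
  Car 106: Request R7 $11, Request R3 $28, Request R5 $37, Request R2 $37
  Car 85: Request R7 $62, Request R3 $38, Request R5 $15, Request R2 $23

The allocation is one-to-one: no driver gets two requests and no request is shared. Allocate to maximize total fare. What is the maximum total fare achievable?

Maximum total: $209

Optimal: Car 63→Request R5 ($50), Car 58→Request R3 ($60), Car 106→Request R2 ($37), Car 85→Request R7 ($62) — total 50+60+37+62 = $209.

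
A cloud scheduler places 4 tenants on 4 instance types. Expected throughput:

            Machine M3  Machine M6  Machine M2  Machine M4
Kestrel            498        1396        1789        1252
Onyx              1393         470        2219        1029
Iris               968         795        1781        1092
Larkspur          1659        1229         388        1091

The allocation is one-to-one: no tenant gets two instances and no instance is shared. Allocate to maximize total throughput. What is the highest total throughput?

Max total: 6366 ops/s

Treat this as an assignment problem: match each tenant to one instance.
Optimal: Kestrel→Machine M6 (1396 ops/s), Onyx→Machine M2 (2219 ops/s), Iris→Machine M4 (1092 ops/s), Larkspur→Machine M3 (1659 ops/s) — total 1396+2219+1092+1659 = 6366 ops/s.
Row-greedy (each tenant in turn takes its best remaining instance) gives 5503 ops/s, worse by 863.
Next-best assignment: Kestrel→Machine M4, Onyx→Machine M2, Iris→Machine M6, Larkspur→Machine M3 = 5925 ops/s.
Swapping Kestrel↔Onyx (Kestrel→Machine M2 1789 ops/s, Onyx→Machine M6 470 ops/s) loses 1356.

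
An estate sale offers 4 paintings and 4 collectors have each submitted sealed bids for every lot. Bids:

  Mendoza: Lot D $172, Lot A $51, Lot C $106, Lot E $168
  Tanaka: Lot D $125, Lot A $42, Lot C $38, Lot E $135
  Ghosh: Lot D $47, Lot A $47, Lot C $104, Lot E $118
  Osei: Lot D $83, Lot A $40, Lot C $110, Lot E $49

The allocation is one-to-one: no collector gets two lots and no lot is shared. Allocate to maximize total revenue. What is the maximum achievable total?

This is the linear assignment problem.
Optimal: Mendoza→Lot D ($172), Tanaka→Lot E ($135), Ghosh→Lot A ($47), Osei→Lot C ($110) — total 172+135+47+110 = $464.
Row-greedy (each collector in turn takes its best remaining lot) gives $451, worse by 13.
Next-best assignment: Mendoza→Lot D, Tanaka→Lot E, Ghosh→Lot C, Osei→Lot A = $451.

Maximum total: $464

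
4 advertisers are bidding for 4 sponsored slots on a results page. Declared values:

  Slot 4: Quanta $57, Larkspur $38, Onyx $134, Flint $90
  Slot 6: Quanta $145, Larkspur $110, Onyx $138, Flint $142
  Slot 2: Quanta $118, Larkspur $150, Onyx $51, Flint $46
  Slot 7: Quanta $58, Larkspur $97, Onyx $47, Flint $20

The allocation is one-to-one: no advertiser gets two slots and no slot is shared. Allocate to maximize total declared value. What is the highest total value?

This is a one-to-one assignment (maximum-weight bipartite matching).
Optimal: Quanta→Slot 2 ($118), Larkspur→Slot 7 ($97), Onyx→Slot 4 ($134), Flint→Slot 6 ($142) — total 118+97+134+142 = $491.
Column-greedy (each slot in turn goes to its best remaining advertiser) gives $449, worse by 42.
Swapping Larkspur↔Quanta (Larkspur→Slot 2 $150, Quanta→Slot 7 $58) loses 7.
No other one-to-one assignment exceeds $491.

Maximum total: $491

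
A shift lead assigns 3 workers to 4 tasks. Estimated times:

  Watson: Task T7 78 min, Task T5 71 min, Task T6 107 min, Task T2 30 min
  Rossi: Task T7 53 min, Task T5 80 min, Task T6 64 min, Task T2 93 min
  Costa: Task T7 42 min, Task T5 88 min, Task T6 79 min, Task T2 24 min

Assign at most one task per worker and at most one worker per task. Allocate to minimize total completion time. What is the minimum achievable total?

Minimum total: 136 min

Optimal: Watson→Task T2 (30 min), Rossi→Task T6 (64 min), Costa→Task T7 (42 min) — total 30+64+42 = 136 min.
Column-greedy (each task in turn goes to its cheapest remaining worker) gives 177 min, worse by 41.
Every other assignment is strictly worse.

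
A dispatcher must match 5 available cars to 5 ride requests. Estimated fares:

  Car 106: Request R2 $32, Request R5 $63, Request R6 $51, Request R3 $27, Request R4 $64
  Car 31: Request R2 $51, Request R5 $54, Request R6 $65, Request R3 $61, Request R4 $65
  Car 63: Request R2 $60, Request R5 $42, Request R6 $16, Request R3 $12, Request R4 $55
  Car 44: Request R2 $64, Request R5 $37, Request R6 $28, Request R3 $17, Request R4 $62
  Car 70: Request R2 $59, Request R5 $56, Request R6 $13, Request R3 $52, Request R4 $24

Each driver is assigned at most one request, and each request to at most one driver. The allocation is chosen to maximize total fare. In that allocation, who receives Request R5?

Optimal: Car 106→Request R5 ($63), Car 31→Request R6 ($65), Car 63→Request R2 ($60), Car 44→Request R4 ($62), Car 70→Request R3 ($52) — total 63+65+60+62+52 = $302.
Column-greedy (each request in turn goes to its best remaining driver) gives $299, worse by 3.
No other one-to-one assignment exceeds $302.
Car 106's own top request is Request R4 ($64), but forcing Car 106→Request R4 and reassigning the rest optimally gives only $287 — worse by 15.

Car 106 receives Request R5.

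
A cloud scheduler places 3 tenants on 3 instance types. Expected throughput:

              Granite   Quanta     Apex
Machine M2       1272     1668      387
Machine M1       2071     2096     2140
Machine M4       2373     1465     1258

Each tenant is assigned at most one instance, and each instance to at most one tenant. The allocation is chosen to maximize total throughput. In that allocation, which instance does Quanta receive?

Optimal: Granite→Machine M4 (2373 ops/s), Quanta→Machine M2 (1668 ops/s), Apex→Machine M1 (2140 ops/s) — total 2373+1668+2140 = 6181 ops/s.
Row-greedy (each tenant in turn takes its best remaining instance) gives 4856 ops/s, worse by 1325.
Next-best assignment: Granite→Machine M1, Quanta→Machine M2, Apex→Machine M4 = 4997 ops/s.
Swapping Apex↔Granite (Apex→Machine M4 1258 ops/s, Granite→Machine M1 2071 ops/s) loses 1184.
Quanta's own top instance is Machine M1 (2096 ops/s), but forcing Quanta→Machine M1 and reassigning the rest optimally gives only 4856 ops/s — worse by 1325.

Quanta receives Machine M2.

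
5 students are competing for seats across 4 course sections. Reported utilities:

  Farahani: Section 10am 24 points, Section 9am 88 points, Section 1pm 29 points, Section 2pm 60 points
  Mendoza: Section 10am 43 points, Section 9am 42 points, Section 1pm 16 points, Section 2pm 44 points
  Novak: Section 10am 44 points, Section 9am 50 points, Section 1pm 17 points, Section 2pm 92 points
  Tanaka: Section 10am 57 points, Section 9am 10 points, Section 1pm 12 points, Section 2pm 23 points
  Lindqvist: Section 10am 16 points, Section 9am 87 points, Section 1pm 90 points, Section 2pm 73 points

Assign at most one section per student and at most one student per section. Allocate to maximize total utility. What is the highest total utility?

Maximum total: 327 points

Treat this as an assignment problem: match each student to one section.
Optimal: Tanaka→Section 10am (57 points), Farahani→Section 9am (88 points), Lindqvist→Section 1pm (90 points), Novak→Section 2pm (92 points) — total 57+88+90+92 = 327 points.
Row-greedy (each student in turn takes its best remaining section) gives 188 points, worse by 139.
Swapping Farahani↔Lindqvist (Farahani→Section 1pm 29 points, Lindqvist→Section 9am 87 points) loses 62.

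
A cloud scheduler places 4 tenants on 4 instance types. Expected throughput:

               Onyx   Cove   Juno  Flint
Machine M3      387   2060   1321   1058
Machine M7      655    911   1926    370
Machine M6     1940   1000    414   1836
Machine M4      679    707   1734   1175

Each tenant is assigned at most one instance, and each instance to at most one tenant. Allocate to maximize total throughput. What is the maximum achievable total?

Max total: 7101 ops/s

Optimal: Onyx→Machine M6 (1940 ops/s), Cove→Machine M3 (2060 ops/s), Juno→Machine M7 (1926 ops/s), Flint→Machine M4 (1175 ops/s) — total 1940+2060+1926+1175 = 7101 ops/s.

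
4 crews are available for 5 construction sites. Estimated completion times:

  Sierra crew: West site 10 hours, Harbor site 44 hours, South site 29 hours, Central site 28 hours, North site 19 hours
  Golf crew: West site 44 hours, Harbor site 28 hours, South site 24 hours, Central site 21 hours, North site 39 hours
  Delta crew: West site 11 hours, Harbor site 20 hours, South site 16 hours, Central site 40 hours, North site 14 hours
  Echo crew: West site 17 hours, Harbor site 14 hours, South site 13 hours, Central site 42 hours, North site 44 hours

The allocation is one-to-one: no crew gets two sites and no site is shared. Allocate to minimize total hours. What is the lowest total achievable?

Minimum total: 58 hours

Optimal: Sierra crew→West site (10 hours), Golf crew→Central site (21 hours), Delta crew→North site (14 hours), Echo crew→South site (13 hours) — total 10+21+14+13 = 58 hours.
Column-greedy (each site in turn goes to its cheapest remaining crew) gives 61 hours, worse by 3.
Next-best assignment: Sierra crew→West site, Golf crew→Central site, Delta crew→North site, Echo crew→Harbor site = 59 hours.
Swapping Sierra crew↔Golf crew (Sierra crew→Central site 28 hours, Golf crew→West site 44 hours) adds 41.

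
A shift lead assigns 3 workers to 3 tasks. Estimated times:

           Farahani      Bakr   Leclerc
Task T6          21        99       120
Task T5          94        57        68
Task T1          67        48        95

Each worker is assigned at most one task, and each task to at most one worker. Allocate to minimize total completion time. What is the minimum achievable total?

This is the linear assignment problem.
Optimal: Farahani→Task T6 (21 min), Bakr→Task T1 (48 min), Leclerc→Task T5 (68 min) — total 21+48+68 = 137 min.
Column-greedy (each task in turn goes to its cheapest remaining worker) gives 173 min, worse by 36.
Next-best assignment: Farahani→Task T6, Bakr→Task T5, Leclerc→Task T1 = 173 min.
Swapping Farahani↔Leclerc (Farahani→Task T5 94 min, Leclerc→Task T6 120 min) adds 125.
No other one-to-one assignment undercuts 137 min.

Min total: 137 min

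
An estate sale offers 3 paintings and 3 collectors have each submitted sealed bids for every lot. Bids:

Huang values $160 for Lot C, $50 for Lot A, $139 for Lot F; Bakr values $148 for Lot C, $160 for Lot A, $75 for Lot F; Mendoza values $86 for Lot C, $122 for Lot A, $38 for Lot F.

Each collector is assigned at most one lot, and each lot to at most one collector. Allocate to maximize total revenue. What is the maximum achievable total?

Treat this as an assignment problem: match each collector to one lot.
Optimal: Huang→Lot F ($139), Bakr→Lot C ($148), Mendoza→Lot A ($122) — total 139+148+122 = $409.
Row-greedy (each collector in turn takes its best remaining lot) gives $358, worse by 51.
Next-best assignment: Huang→Lot F, Bakr→Lot A, Mendoza→Lot C = $385.
Swapping Mendoza↔Huang (Mendoza→Lot F $38, Huang→Lot A $50) loses 173.
Every other assignment is strictly worse.

Max total: $409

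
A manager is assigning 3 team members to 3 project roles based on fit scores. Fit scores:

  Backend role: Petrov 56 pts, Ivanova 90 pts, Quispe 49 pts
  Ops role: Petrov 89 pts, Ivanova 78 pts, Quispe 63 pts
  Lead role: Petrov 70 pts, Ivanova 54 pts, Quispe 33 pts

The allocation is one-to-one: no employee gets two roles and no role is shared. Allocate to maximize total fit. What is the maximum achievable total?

Optimal: Petrov→Lead role (70 pts), Ivanova→Backend role (90 pts), Quispe→Ops role (63 pts) — total 70+90+63 = 223 pts.
Column-greedy (each role in turn goes to its best remaining employee) gives 212 pts, worse by 11.
Checked against all permutations: 223 pts is optimal.

Maximum total: 223 pts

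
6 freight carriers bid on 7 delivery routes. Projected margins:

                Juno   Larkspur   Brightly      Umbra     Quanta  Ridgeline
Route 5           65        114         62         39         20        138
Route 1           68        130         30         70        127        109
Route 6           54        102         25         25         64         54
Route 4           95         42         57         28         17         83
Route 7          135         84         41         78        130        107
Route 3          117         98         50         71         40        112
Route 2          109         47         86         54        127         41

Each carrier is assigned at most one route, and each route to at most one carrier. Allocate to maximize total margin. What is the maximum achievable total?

Max total: $659k

This is a one-to-one assignment (maximum-weight bipartite matching).
Optimal: Juno→Route 7 ($135k), Larkspur→Route 6 ($102k), Brightly→Route 2 ($86k), Umbra→Route 3 ($71k), Quanta→Route 1 ($127k), Ridgeline→Route 5 ($138k) — total 135+102+86+71+127+138 = $659k.
Row-greedy (each carrier in turn takes its best remaining route) gives $624k, worse by 35.
Next-best assignment: Juno→Route 7, Larkspur→Route 1, Brightly→Route 4, Umbra→Route 3, Quanta→Route 2, Ridgeline→Route 5 = $658k.
Swapping Umbra↔Ridgeline (Umbra→Route 5 $39k, Ridgeline→Route 3 $112k) loses 58.
Every other assignment is strictly worse.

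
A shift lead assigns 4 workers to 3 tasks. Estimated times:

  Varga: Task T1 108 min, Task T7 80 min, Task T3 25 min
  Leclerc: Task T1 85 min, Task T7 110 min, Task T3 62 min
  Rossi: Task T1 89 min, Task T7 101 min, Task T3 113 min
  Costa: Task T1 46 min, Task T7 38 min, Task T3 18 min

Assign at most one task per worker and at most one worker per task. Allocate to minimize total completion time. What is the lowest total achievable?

Min total: 148 min

Optimal: Leclerc→Task T1 (85 min), Costa→Task T7 (38 min), Varga→Task T3 (25 min) — total 85+38+25 = 148 min.
Column-greedy (each task in turn goes to its cheapest remaining worker) gives 188 min, worse by 40.
Next-best assignment: Rossi→Task T1, Costa→Task T7, Varga→Task T3 = 152 min.
Every other assignment is strictly worse.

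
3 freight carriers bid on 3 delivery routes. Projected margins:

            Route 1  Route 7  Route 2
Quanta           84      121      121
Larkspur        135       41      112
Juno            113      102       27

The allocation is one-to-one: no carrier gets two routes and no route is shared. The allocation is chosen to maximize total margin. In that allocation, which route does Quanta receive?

Quanta receives Route 2.

Optimal: Quanta→Route 2 ($121k), Larkspur→Route 1 ($135k), Juno→Route 7 ($102k) — total 121+135+102 = $358k.
Row-greedy (each carrier in turn takes its best remaining route) gives $283k, worse by 75.
Swapping Juno↔Quanta (Juno→Route 2 $27k, Quanta→Route 7 $121k) loses 75.
No other one-to-one assignment exceeds $358k.
Quanta's own top route is Route 7 ($121k), but forcing Quanta→Route 7 and reassigning the rest optimally gives only $346k — worse by 12.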